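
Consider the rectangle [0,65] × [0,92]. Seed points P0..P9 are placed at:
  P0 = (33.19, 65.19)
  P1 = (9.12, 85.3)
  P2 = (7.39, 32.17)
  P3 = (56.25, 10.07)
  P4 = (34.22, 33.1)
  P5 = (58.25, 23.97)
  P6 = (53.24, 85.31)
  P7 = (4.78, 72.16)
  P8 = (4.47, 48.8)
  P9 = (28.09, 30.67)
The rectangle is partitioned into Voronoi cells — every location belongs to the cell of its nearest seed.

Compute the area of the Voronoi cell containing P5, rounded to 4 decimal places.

1. box [0,65]×[0,92]: [(0, 0) (65, 0) (65, 92) (0, 92)]
2. ⊥bis P5·P0 via (45.72,44.58): [(0, 16.7842) (0, 0) (65, 0) (65, 56.3014)]  |A|=2375.2823
3. ⊥bis P5·P1 via (33.685,54.635): [(0, 16.7842) (0, 0) (65, 0) (65, 56.3014)]  |A|=2375.2823
4. ⊥bis P5·P2 via (32.82,28.07): [(34.3693, 37.6792) (28.2944, 0) (65, 0) (65, 56.3014)]  |A|=1553.7971
5. ⊥bis P5·P3 via (57.25,17.02): [(34.3693, 37.6792) (31.6327, 20.7059) (65, 15.9049) (65, 56.3014)]  |A|=908.4332
6. ⊥bis P5·P4 via (46.235,28.535): [(54.317, 49.8066) (42.6577, 19.1196) (65, 15.9049) (65, 56.3014)]  |A|=577.3282
7. ⊥bis P5·P6 via (55.745,54.64): [(63.2794, 55.2554) (54.317, 49.8066) (42.6577, 19.1196) (65, 15.9049) (65, 55.3959)]  |A|=576.5492
8. ⊥bis P5·P7 via (31.515,48.065): [(63.2794, 55.2554) (54.317, 49.8066) (42.6577, 19.1196) (65, 15.9049) (65, 55.3959)]  |A|=576.5492
9. ⊥bis P5·P8 via (31.36,36.385): [(63.2794, 55.2554) (54.317, 49.8066) (42.6577, 19.1196) (65, 15.9049) (65, 55.3959)]  |A|=576.5492
10. ⊥bis P5·P9 via (43.17,27.32): [(63.2794, 55.2554) (54.317, 49.8066) (42.6577, 19.1196) (65, 15.9049) (65, 55.3959)]  |A|=576.5492
11. canonical 5-gon: [(63.2794, 55.2554) (54.317, 49.8066) (42.6577, 19.1196) (65, 15.9049) (65, 55.3959)]
12. shoelace: 576.5492

Area of P5's cell: 576.5492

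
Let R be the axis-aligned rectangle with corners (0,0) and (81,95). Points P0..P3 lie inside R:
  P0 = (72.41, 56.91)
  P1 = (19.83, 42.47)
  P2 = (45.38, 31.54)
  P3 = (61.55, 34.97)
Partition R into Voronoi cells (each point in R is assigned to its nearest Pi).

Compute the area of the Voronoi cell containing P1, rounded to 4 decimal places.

1. box [0,81]×[0,95]: [(0, 0) (81, 0) (81, 95) (0, 95)]
2. ⊥bis P1·P0 via (46.12,49.69): [(0, 0) (59.7663, 0) (33.6766, 95) (0, 95)]  |A|=4438.5366
3. ⊥bis P1·P2 via (32.605,37.005): [(0, 0) (16.7747, 0) (42.9576, 61.2052) (33.6766, 95) (0, 95)]  |A|=3122.88
4. ⊥bis P1·P3 via (40.69,38.72): [(0, 0) (16.7747, 0) (42.9576, 61.2052) (33.6766, 95) (0, 95)]  |A|=3122.88
5. canonical 5-gon: [(0, 0) (16.7747, 0) (42.9576, 61.2052) (33.6766, 95) (0, 95)]
6. shoelace: 3122.88

Area of P1's cell: 3122.8800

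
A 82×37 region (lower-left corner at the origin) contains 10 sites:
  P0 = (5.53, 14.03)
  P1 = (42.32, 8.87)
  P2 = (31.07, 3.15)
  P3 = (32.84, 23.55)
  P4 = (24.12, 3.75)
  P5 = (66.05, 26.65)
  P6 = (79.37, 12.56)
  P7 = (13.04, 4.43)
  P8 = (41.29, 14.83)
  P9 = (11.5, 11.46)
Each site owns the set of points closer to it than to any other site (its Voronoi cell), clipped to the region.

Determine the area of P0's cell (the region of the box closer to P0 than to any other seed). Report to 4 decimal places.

1. box [0,82]×[0,37]: [(0, 0) (82, 0) (82, 37) (0, 37)]
2. ⊥bis P0·P1 via (23.925,11.45): [(0, 0) (22.3191, 0) (27.5085, 37) (0, 37)]  |A|=921.8106
3. ⊥bis P0·P2 via (18.3,8.59): [(0, 0) (14.6407, 0) (26.088, 26.8717) (27.5085, 37) (0, 37)]  |A|=818.6448
4. ⊥bis P0·P3 via (19.185,18.79): [(0, 0) (14.6407, 0) (20.7422, 14.3229) (12.8372, 37) (0, 37)]  |A|=634.134
5. ⊥bis P0·P4 via (14.825,8.89): [(0, 0) (9.909, 0) (19.6159, 17.5538) (12.8372, 37) (0, 37)]  |A|=574.6819
6. ⊥bis P0·P5 via (35.79,20.34): [(0, 0) (9.909, 0) (19.6159, 17.5538) (12.8372, 37) (0, 37)]  |A|=574.6819
7. ⊥bis P0·P6 via (42.45,13.295): [(0, 0) (9.909, 0) (19.6159, 17.5538) (12.8372, 37) (0, 37)]  |A|=574.6819
8. ⊥bis P0·P7 via (9.285,9.23): [(0, 1.9664) (19.3801, 17.1273) (19.6159, 17.5538) (12.8372, 37) (0, 37)]  |A|=470.7702
9. ⊥bis P0·P8 via (23.41,14.43): [(0, 1.9664) (19.3801, 17.1273) (19.6159, 17.5538) (12.8372, 37) (0, 37)]  |A|=470.7702
10. ⊥bis P0·P9 via (8.515,12.745): [(0, 1.9664) (5.8425, 6.537) (15.5752, 29.1455) (12.8372, 37) (0, 37)]  |A|=367.0456
11. canonical 5-gon: [(0, 1.9664) (5.8425, 6.537) (15.5752, 29.1455) (12.8372, 37) (0, 37)]
12. shoelace: 367.0456

Area of P0's cell: 367.0456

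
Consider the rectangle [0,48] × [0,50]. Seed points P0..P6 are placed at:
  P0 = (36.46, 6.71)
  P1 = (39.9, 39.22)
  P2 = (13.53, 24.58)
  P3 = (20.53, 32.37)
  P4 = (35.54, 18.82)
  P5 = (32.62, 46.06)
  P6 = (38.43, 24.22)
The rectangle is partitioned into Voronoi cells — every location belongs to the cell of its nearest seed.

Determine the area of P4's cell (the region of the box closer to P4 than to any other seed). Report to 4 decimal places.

1. box [0,48]×[0,50]: [(0, 0) (48, 0) (48, 50) (0, 50)]
2. ⊥bis P4·P0 via (36,12.765): [(0, 10.0301) (48, 13.6766) (48, 50) (0, 50)]  |A|=1831.0389
3. ⊥bis P4·P1 via (37.72,29.02): [(0, 37.0817) (0, 10.0301) (48, 13.6766) (48, 26.8229)]  |A|=964.7499
4. ⊥bis P4·P2 via (24.535,21.7): [(27.0476, 31.301) (21.9167, 11.6951) (48, 13.6766) (48, 26.8229)]  |A|=388.3324
5. ⊥bis P4·P3 via (28.035,25.595): [(32.1932, 30.2012) (24.5416, 21.7252) (21.9167, 11.6951) (48, 13.6766) (48, 26.8229)]  |A|=362.3177
6. ⊥bis P4·P5 via (34.08,32.44): [(32.1932, 30.2012) (24.5416, 21.7252) (21.9167, 11.6951) (48, 13.6766) (48, 26.8229)]  |A|=362.3177
7. ⊥bis P4·P6 via (36.985,21.52): [(28.4701, 26.077) (24.5416, 21.7252) (21.9167, 11.6951) (48, 13.6766) (48, 15.6249)]  |A|=214.0863
8. canonical 5-gon: [(28.4701, 26.077) (24.5416, 21.7252) (21.9167, 11.6951) (48, 13.6766) (48, 15.6249)]
9. shoelace: 214.0863

Area of P4's cell: 214.0863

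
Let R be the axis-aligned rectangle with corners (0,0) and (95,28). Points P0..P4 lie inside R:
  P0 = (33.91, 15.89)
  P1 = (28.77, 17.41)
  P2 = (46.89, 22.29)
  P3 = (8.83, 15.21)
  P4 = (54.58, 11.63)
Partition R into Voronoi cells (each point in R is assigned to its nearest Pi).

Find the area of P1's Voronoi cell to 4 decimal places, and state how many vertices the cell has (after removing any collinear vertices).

Area of P1's cell: 322.0414 (4 vertices)

1. box [0,95]×[0,28]: [(0, 0) (95, 0) (95, 28) (0, 28)]
2. ⊥bis P1·P0 via (31.34,16.65): [(0, 0) (26.4163, 0) (34.6964, 28) (0, 28)]  |A|=855.5776
3. ⊥bis P1·P2 via (37.83,19.85): [(0, 0) (26.4163, 0) (34.6964, 28) (0, 28)]  |A|=855.5776
4. ⊥bis P1·P3 via (18.8,16.31): [(20.5995, 0) (26.4163, 0) (34.6964, 28) (17.5102, 28)]  |A|=322.0414
5. ⊥bis P1·P4 via (41.675,14.52): [(20.5995, 0) (26.4163, 0) (34.6964, 28) (17.5102, 28)]  |A|=322.0414
6. canonical 4-gon: [(20.5995, 0) (26.4163, 0) (34.6964, 28) (17.5102, 28)]
7. shoelace: 322.0414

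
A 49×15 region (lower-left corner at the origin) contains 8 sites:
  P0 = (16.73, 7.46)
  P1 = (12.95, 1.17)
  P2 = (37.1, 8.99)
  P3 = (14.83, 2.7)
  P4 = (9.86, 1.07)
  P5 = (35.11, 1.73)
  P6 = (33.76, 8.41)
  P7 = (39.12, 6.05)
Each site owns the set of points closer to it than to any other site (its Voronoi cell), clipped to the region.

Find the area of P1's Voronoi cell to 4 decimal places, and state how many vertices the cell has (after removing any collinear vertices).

1. box [0,49]×[0,15]: [(0, 0) (49, 0) (49, 15) (0, 15)]
2. ⊥bis P1·P0 via (14.84,4.315): [(0, 13.2332) (0, 0) (22.0203, 0)]  |A|=145.6987
3. ⊥bis P1·P2 via (25.025,5.08): [(0, 13.2332) (0, 0) (22.0203, 0)]  |A|=145.6987
4. ⊥bis P1·P3 via (13.89,1.935): [(9.1896, 7.7106) (0, 13.2332) (0, 0) (15.4648, 0)]  |A|=120.4253
5. ⊥bis P1·P4 via (11.405,1.12): [(11.2746, 5.1487) (11.4412, 0) (15.4648, 0)]  |A|=10.3579
6. ⊥bis P1·P5 via (24.03,1.45): [(11.2746, 5.1487) (11.4412, 0) (15.4648, 0)]  |A|=10.3579
7. ⊥bis P1·P6 via (23.355,4.79): [(11.2746, 5.1487) (11.4412, 0) (15.4648, 0)]  |A|=10.3579
8. ⊥bis P1·P7 via (26.035,3.61): [(11.2746, 5.1487) (11.4412, 0) (15.4648, 0)]  |A|=10.3579
9. canonical 3-gon: [(11.2746, 5.1487) (11.4412, 0) (15.4648, 0)]
10. shoelace: 10.3579

Area of P1's cell: 10.3579 (3 vertices)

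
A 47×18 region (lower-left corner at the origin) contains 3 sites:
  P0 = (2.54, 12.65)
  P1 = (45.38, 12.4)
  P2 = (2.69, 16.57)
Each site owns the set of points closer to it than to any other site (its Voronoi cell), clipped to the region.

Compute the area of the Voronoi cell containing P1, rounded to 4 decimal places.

Area of P1's cell: 414.2775

1. box [0,47]×[0,18]: [(0, 0) (47, 0) (47, 18) (0, 18)]
2. ⊥bis P1·P0 via (23.96,12.525): [(23.8869, 0) (47, 0) (47, 18) (23.992, 18)]  |A|=415.0903
3. ⊥bis P1·P2 via (24.035,14.485): [(23.9674, 13.7929) (23.8869, 0) (47, 0) (47, 18) (24.3783, 18)]  |A|=414.2775
4. canonical 5-gon: [(23.9674, 13.7929) (23.8869, 0) (47, 0) (47, 18) (24.3783, 18)]
5. shoelace: 414.2775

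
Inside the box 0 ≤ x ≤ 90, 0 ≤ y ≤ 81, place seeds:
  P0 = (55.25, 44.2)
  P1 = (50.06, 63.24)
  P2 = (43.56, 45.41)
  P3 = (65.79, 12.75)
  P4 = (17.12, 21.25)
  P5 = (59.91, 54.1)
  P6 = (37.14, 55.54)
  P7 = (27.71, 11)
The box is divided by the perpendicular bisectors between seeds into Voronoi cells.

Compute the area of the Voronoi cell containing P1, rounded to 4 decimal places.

Area of P1's cell: 660.1221

1. box [0,90]×[0,81]: [(0, 0) (90, 0) (90, 81) (0, 81)]
2. ⊥bis P1·P0 via (52.655,53.72): [(0, 39.3671) (90, 63.8997) (90, 81) (0, 81)]  |A|=2642.9968
3. ⊥bis P1·P2 via (46.81,54.325): [(0, 71.3898) (50.2602, 53.0672) (90, 63.8997) (90, 81) (0, 81)]  |A|=1838.2634
4. ⊥bis P1·P3 via (57.925,37.995): [(0, 71.3898) (50.2602, 53.0672) (90, 63.8997) (90, 81) (0, 81)]  |A|=1838.2634
5. ⊥bis P1·P4 via (33.59,42.245): [(0, 71.3898) (50.2602, 53.0672) (90, 63.8997) (90, 81) (0, 81)]  |A|=1838.2634
6. ⊥bis P1·P5 via (54.985,58.67): [(0, 71.3898) (49.9059, 53.1964) (75.7054, 81) (0, 81)]  |A|=1292.2463
7. ⊥bis P1·P6 via (43.6,59.39): [(46.5655, 54.4141) (49.9059, 53.1964) (75.7054, 81) (30.721, 81)]  |A|=660.1221
8. ⊥bis P1·P7 via (38.885,37.12): [(46.5655, 54.4141) (49.9059, 53.1964) (75.7054, 81) (30.721, 81)]  |A|=660.1221
9. canonical 4-gon: [(46.5655, 54.4141) (49.9059, 53.1964) (75.7054, 81) (30.721, 81)]
10. shoelace: 660.1221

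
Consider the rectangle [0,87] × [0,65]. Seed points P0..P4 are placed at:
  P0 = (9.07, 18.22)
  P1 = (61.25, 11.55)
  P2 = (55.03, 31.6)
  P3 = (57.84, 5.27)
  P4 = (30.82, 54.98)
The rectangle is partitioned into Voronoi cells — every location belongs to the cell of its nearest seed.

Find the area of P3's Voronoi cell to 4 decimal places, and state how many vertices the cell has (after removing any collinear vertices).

Area of P3's cell: 451.7471 (4 vertices)

1. box [0,87]×[0,65]: [(0, 0) (87, 0) (87, 65) (0, 65)]
2. ⊥bis P3·P0 via (33.455,11.745): [(30.3363, 0) (87, 0) (87, 65) (47.5959, 65)]  |A|=3122.2023
3. ⊥bis P3·P1 via (59.545,8.41): [(35.9687, 21.2118) (30.3363, 0) (75.0332, 0)]  |A|=474.0499
4. ⊥bis P3·P2 via (56.435,18.435): [(43.6043, 17.0657) (34.613, 16.1061) (30.3363, 0) (75.0332, 0)]  |A|=451.7471
5. ⊥bis P3·P4 via (44.33,30.125): [(43.6043, 17.0657) (34.613, 16.1061) (30.3363, 0) (75.0332, 0)]  |A|=451.7471
6. canonical 4-gon: [(43.6043, 17.0657) (34.613, 16.1061) (30.3363, 0) (75.0332, 0)]
7. shoelace: 451.7471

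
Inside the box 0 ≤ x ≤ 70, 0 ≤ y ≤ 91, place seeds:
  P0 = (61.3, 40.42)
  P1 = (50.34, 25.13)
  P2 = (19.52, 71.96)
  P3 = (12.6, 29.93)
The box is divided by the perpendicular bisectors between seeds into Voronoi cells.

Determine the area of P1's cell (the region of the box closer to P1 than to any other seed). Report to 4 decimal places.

Area of P1's cell: 1421.3842

1. box [0,70]×[0,91]: [(0, 0) (70, 0) (70, 91) (0, 91)]
2. ⊥bis P1·P0 via (55.82,32.775): [(0, 72.7872) (0, 0) (70, 0) (70, 22.6107)]  |A|=3338.9265
3. ⊥bis P1·P2 via (34.93,48.545): [(34.3512, 48.164) (0, 25.5567) (0, 0) (70, 0) (70, 22.6107)]  |A|=2527.7145
4. ⊥bis P1·P3 via (31.47,27.53): [(34.3512, 48.164) (34.0709, 47.9796) (27.9686, 0) (70, 0) (70, 22.6107)]  |A|=1421.3842
5. canonical 5-gon: [(34.3512, 48.164) (34.0709, 47.9796) (27.9686, 0) (70, 0) (70, 22.6107)]
6. shoelace: 1421.3842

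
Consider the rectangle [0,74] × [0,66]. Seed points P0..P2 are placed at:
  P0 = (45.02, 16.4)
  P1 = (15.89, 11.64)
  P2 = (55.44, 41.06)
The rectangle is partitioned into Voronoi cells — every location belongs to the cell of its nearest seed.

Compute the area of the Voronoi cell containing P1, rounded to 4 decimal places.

1. box [0,74]×[0,66]: [(0, 0) (74, 0) (74, 66) (0, 66)]
2. ⊥bis P1·P0 via (30.455,14.02): [(0, 0) (32.7459, 0) (21.9612, 66) (0, 66)]  |A|=1805.3353
3. ⊥bis P1·P2 via (35.665,26.35): [(0, 0) (32.7459, 0) (26.4064, 38.7966) (6.1706, 66) (0, 66)]  |A|=1590.5566
4. canonical 5-gon: [(0, 0) (32.7459, 0) (26.4064, 38.7966) (6.1706, 66) (0, 66)]
5. shoelace: 1590.5566

Area of P1's cell: 1590.5566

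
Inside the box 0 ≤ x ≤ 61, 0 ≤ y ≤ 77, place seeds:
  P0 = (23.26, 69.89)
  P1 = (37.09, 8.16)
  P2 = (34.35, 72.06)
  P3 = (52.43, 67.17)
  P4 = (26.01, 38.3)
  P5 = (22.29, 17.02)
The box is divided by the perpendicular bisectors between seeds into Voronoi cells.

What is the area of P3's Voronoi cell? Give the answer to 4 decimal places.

Area of P3's cell: 675.1497

1. box [0,61]×[0,77]: [(0, 0) (61, 0) (61, 77) (0, 77)]
2. ⊥bis P3·P0 via (37.845,68.53): [(31.4548, 0) (61, 0) (61, 77) (38.6348, 77)]  |A|=1998.5498
3. ⊥bis P3·P1 via (44.76,37.665): [(35.1987, 40.1505) (61, 33.4433) (61, 77) (38.6348, 77)]  |A|=973.9824
4. ⊥bis P3·P2 via (43.39,69.615): [(35.4063, 40.0965) (61, 33.4433) (61, 77) (45.3874, 77)]  |A|=845.468
5. ⊥bis P3·P4 via (39.22,52.735): [(38.903, 53.0251) (60.0232, 33.6972) (61, 33.4433) (61, 77) (45.3874, 77)]  |A|=675.1497
6. ⊥bis P3·P5 via (37.36,42.095): [(38.903, 53.0251) (60.0232, 33.6972) (61, 33.4433) (61, 77) (45.3874, 77)]  |A|=675.1497
7. canonical 5-gon: [(38.903, 53.0251) (60.0232, 33.6972) (61, 33.4433) (61, 77) (45.3874, 77)]
8. shoelace: 675.1497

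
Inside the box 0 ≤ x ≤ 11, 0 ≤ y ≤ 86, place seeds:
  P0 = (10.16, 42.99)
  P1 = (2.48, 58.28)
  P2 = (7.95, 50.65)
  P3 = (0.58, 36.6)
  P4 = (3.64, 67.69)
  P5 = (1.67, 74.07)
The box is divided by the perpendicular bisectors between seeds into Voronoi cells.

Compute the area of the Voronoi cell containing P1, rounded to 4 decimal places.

Area of P1's cell: 88.1638

1. box [0,11]×[0,86]: [(0, 0) (11, 0) (11, 86) (0, 86)]
2. ⊥bis P1·P0 via (6.32,50.635): [(0, 47.4605) (11, 52.9857) (11, 86) (0, 86)]  |A|=393.5456
3. ⊥bis P1·P2 via (5.215,54.465): [(0, 50.7263) (11, 58.6123) (11, 86) (0, 86)]  |A|=344.6375
4. ⊥bis P1·P3 via (1.53,47.44): [(0, 50.7263) (11, 58.6123) (11, 86) (0, 86)]  |A|=344.6375
5. ⊥bis P1·P4 via (3.06,62.985): [(0, 63.3622) (0, 50.7263) (11, 58.6123) (11, 62.0062)]  |A|=88.1638
6. ⊥bis P1·P5 via (2.075,66.175): [(0, 63.3622) (0, 50.7263) (11, 58.6123) (11, 62.0062)]  |A|=88.1638
7. canonical 4-gon: [(0, 63.3622) (0, 50.7263) (11, 58.6123) (11, 62.0062)]
8. shoelace: 88.1638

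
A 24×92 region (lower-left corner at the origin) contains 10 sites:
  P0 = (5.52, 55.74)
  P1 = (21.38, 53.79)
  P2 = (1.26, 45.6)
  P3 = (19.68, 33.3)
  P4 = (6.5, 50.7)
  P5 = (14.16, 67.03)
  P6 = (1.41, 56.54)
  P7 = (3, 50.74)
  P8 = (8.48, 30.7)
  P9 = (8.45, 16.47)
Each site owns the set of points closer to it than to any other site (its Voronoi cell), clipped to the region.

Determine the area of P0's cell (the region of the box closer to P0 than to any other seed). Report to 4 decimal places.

1. box [0,24]×[0,92]: [(0, 0) (24, 0) (24, 92) (0, 92)]
2. ⊥bis P0·P1 via (13.45,54.765): [(0, 0) (6.7166, 0) (18.0281, 92) (0, 92)]  |A|=1138.2549
3. ⊥bis P0·P2 via (3.39,50.67): [(0, 52.0942) (12.4771, 46.8523) (18.0281, 92) (0, 92)]  |A|=655.9177
4. ⊥bis P0·P3 via (12.6,44.52): [(0, 52.0942) (12.4771, 46.8523) (18.0281, 92) (0, 92)]  |A|=655.9177
5. ⊥bis P0·P4 via (6.01,53.22): [(0, 52.0942) (0.0697, 52.0649) (13.4376, 54.6643) (18.0281, 92) (0, 92)]  |A|=604.9513
6. ⊥bis P0·P5 via (9.84,61.385): [(0, 68.9153) (0, 52.0942) (0.0697, 52.0649) (13.4376, 54.6643) (13.8835, 58.2906)]  |A|=140.846
7. ⊥bis P0·P6 via (3.465,56.14): [(5.1801, 64.9511) (2.7742, 52.5908) (13.4376, 54.6643) (13.8835, 58.2906)]  |A|=80.6734
8. ⊥bis P0·P7 via (4.26,53.24): [(5.1801, 64.9511) (3.022, 53.864) (4.7758, 52.98) (13.4376, 54.6643) (13.8835, 58.2906)]  |A|=79.4474
9. ⊥bis P0·P8 via (7,43.22): [(5.1801, 64.9511) (3.022, 53.864) (4.7758, 52.98) (13.4376, 54.6643) (13.8835, 58.2906)]  |A|=79.4474
10. ⊥bis P0·P9 via (6.985,36.105): [(5.1801, 64.9511) (3.022, 53.864) (4.7758, 52.98) (13.4376, 54.6643) (13.8835, 58.2906)]  |A|=79.4474
11. canonical 5-gon: [(5.1801, 64.9511) (3.022, 53.864) (4.7758, 52.98) (13.4376, 54.6643) (13.8835, 58.2906)]
12. shoelace: 79.4474

Area of P0's cell: 79.4474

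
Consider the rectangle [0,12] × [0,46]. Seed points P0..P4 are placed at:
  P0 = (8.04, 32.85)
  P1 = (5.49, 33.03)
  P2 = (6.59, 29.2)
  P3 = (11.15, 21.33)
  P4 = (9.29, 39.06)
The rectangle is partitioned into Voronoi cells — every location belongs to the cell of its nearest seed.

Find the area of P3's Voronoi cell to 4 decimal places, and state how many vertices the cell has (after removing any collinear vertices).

Area of P3's cell: 283.2249 (4 vertices)

1. box [0,12]×[0,46]: [(0, 0) (12, 0) (12, 46) (0, 46)]
2. ⊥bis P3·P0 via (9.595,27.09): [(0, 24.4997) (0, 0) (12, 0) (12, 27.7393)]  |A|=313.4337
3. ⊥bis P3·P1 via (8.32,27.18): [(6.2891, 26.1975) (0, 23.1551) (0, 0) (12, 0) (12, 27.7393)]  |A|=309.2057
4. ⊥bis P3·P2 via (8.87,25.265): [(0, 20.1256) (0, 0) (12, 0) (12, 27.0786)]  |A|=283.2249
5. ⊥bis P3·P4 via (10.22,30.195): [(0, 20.1256) (0, 0) (12, 0) (12, 27.0786)]  |A|=283.2249
6. canonical 4-gon: [(0, 20.1256) (0, 0) (12, 0) (12, 27.0786)]
7. shoelace: 283.2249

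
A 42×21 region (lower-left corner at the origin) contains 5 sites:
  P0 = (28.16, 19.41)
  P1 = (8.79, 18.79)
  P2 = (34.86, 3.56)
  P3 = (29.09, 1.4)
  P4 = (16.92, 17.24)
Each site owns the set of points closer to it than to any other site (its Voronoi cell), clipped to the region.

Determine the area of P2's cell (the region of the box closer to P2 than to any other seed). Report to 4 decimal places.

1. box [0,42]×[0,21]: [(0, 0) (42, 0) (42, 21) (0, 21)]
2. ⊥bis P2·P0 via (31.51,11.485): [(4.3403, 0) (42, 0) (42, 15.9193)]  |A|=299.7576
3. ⊥bis P2·P1 via (21.825,11.175): [(18.8895, 6.1502) (15.2966, 0) (42, 0) (42, 15.9193)]  |A|=266.066
4. ⊥bis P2·P3 via (31.975,2.48): [(29.001, 10.4244) (32.9034, 0) (42, 0) (42, 15.9193)]  |A|=150.8806
5. ⊥bis P2·P4 via (25.89,10.4): [(29.001, 10.4244) (32.9034, 0) (42, 0) (42, 15.9193)]  |A|=150.8806
6. canonical 4-gon: [(29.001, 10.4244) (32.9034, 0) (42, 0) (42, 15.9193)]
7. shoelace: 150.8806

Area of P2's cell: 150.8806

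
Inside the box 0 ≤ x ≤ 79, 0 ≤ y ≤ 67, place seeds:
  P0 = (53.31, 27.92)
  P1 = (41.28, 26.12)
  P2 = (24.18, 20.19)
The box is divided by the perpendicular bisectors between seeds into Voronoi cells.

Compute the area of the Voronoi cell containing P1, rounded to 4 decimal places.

1. box [0,79]×[0,67]: [(0, 0) (79, 0) (79, 67) (0, 67)]
2. ⊥bis P1·P0 via (47.295,27.02): [(0, 0) (51.3379, 0) (41.313, 67) (0, 67)]  |A|=3103.8034
3. ⊥bis P1·P2 via (32.73,23.155): [(40.7598, 0) (51.3379, 0) (41.313, 67) (17.5253, 67)]  |A|=1151.2543
4. canonical 4-gon: [(40.7598, 0) (51.3379, 0) (41.313, 67) (17.5253, 67)]
5. shoelace: 1151.2543

Area of P1's cell: 1151.2543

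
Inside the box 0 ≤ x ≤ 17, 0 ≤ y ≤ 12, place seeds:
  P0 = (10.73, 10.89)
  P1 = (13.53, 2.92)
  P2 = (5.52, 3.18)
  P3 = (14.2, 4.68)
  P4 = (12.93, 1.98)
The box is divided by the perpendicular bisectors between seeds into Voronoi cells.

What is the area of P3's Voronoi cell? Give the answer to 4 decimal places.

Area of P3's cell: 31.3943

1. box [0,17]×[0,12]: [(0, 0) (17, 0) (17, 12) (0, 12)]
2. ⊥bis P3·P0 via (12.465,7.785): [(0, 0.8199) (0, 0) (17, 0) (17, 10.319)]  |A|=94.6807
3. ⊥bis P3·P1 via (13.865,3.8): [(8.7905, 5.7318) (17, 2.6066) (17, 10.319)]  |A|=31.6579
4. ⊥bis P3·P2 via (9.86,3.93): [(9.4819, 6.1181) (9.602, 5.4228) (17, 2.6066) (17, 10.319)]  |A|=31.3943
5. ⊥bis P3·P4 via (13.565,3.33): [(9.4819, 6.1181) (9.602, 5.4228) (17, 2.6066) (17, 10.319)]  |A|=31.3943
6. canonical 4-gon: [(9.4819, 6.1181) (9.602, 5.4228) (17, 2.6066) (17, 10.319)]
7. shoelace: 31.3943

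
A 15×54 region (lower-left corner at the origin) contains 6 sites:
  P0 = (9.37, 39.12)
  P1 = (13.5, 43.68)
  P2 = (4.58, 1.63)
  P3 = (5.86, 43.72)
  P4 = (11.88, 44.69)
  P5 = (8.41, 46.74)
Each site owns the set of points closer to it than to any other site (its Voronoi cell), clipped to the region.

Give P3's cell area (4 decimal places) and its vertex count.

Area of P3's cell: 75.7609 (4 vertices)

1. box [0,15]×[0,54]: [(0, 0) (15, 0) (15, 54) (0, 54)]
2. ⊥bis P3·P0 via (7.615,41.42): [(0, 35.6094) (15, 47.0551) (15, 54) (0, 54)]  |A|=190.0162
3. ⊥bis P3·P1 via (9.68,43.7): [(0, 35.6094) (9.6763, 42.9929) (9.7339, 54) (0, 54)]  |A|=142.5477
4. ⊥bis P3·P2 via (5.22,22.675): [(0, 35.6094) (9.6763, 42.9929) (9.7339, 54) (0, 54)]  |A|=142.5477
5. ⊥bis P3·P4 via (8.87,44.205): [(0, 35.6094) (9.1322, 42.5777) (7.2917, 54) (0, 54)]  |A|=125.6175
6. ⊥bis P3·P5 via (7.135,45.23): [(0, 51.2546) (0, 35.6094) (9.1322, 42.5777) (8.9521, 43.6957)]  |A|=75.7609
7. canonical 4-gon: [(0, 51.2546) (0, 35.6094) (9.1322, 42.5777) (8.9521, 43.6957)]
8. shoelace: 75.7609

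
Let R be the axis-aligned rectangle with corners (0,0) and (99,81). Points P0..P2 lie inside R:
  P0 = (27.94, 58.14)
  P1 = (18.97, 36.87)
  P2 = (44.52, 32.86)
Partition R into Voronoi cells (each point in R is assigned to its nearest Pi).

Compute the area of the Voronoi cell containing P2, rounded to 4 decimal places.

Area of P2's cell: 4411.2837

1. box [0,99]×[0,81]: [(0, 0) (99, 0) (99, 81) (0, 81)]
2. ⊥bis P2·P0 via (36.23,45.5): [(0, 21.7384) (0, 0) (99, 0) (99, 81) (90.3579, 81)]  |A|=5341.6239
3. ⊥bis P2·P1 via (31.745,34.865): [(33.091, 43.4413) (26.273, 0) (99, 0) (99, 81) (90.3579, 81)]  |A|=4411.2837
4. canonical 5-gon: [(33.091, 43.4413) (26.273, 0) (99, 0) (99, 81) (90.3579, 81)]
5. shoelace: 4411.2837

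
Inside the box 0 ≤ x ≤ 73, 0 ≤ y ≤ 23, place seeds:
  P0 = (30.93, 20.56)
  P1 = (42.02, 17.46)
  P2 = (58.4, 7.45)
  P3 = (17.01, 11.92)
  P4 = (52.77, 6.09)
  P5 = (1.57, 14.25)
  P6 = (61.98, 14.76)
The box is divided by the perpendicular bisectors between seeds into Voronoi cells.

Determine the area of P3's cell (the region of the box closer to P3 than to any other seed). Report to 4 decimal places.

Area of P3's cell: 408.7535

1. box [0,73]×[0,23]: [(0, 0) (73, 0) (73, 23) (0, 23)]
2. ⊥bis P3·P0 via (23.97,16.24): [(0, 0) (34.05, 0) (19.7741, 23) (0, 23)]  |A|=618.9776
3. ⊥bis P3·P1 via (29.515,14.69): [(0, 0) (32.769, 0) (32.0582, 3.2091) (19.7741, 23) (0, 23)]  |A|=616.9222
4. ⊥bis P3·P2 via (37.705,9.685): [(0, 0) (32.769, 0) (32.0582, 3.2091) (19.7741, 23) (0, 23)]  |A|=616.9222
5. ⊥bis P3·P4 via (34.89,9.005): [(0, 0) (32.769, 0) (32.0582, 3.2091) (19.7741, 23) (0, 23)]  |A|=616.9222
6. ⊥bis P3·P5 via (9.29,13.085): [(7.3154, 0) (32.769, 0) (32.0582, 3.2091) (19.7741, 23) (10.7862, 23)]  |A|=408.7535
7. ⊥bis P3·P6 via (39.495,13.34): [(7.3154, 0) (32.769, 0) (32.0582, 3.2091) (19.7741, 23) (10.7862, 23)]  |A|=408.7535
8. canonical 5-gon: [(7.3154, 0) (32.769, 0) (32.0582, 3.2091) (19.7741, 23) (10.7862, 23)]
9. shoelace: 408.7535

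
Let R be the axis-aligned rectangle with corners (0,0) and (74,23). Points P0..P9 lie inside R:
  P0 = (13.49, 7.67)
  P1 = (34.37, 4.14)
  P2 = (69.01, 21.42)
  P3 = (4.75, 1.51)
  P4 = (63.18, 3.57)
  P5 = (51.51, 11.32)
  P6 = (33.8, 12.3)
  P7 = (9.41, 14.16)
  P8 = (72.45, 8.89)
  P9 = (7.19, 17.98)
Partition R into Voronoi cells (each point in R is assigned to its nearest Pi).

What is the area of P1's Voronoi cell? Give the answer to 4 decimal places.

Area of P1's cell: 170.3913

1. box [0,74]×[0,23]: [(0, 0) (74, 0) (74, 23) (0, 23)]
2. ⊥bis P1·P0 via (23.93,5.905): [(22.9317, 0) (74, 0) (74, 23) (26.8201, 23)]  |A|=1129.8543
3. ⊥bis P1·P2 via (51.69,12.78): [(22.9317, 0) (58.0652, 0) (46.5918, 23) (26.8201, 23)]  |A|=631.4104
4. ⊥bis P1·P3 via (19.56,2.825): [(22.9317, 0) (58.0652, 0) (46.5918, 23) (26.8201, 23)]  |A|=631.4104
5. ⊥bis P1·P4 via (48.775,3.855): [(22.9317, 0) (48.6987, 0) (49.056, 18.0601) (46.5918, 23) (26.8201, 23)]  |A|=546.8303
6. ⊥bis P1·P5 via (42.94,7.73): [(22.9317, 0) (46.1781, 0) (36.5433, 23) (26.8201, 23)]  |A|=379.1513
7. ⊥bis P1·P6 via (34.085,8.22): [(24.2047, 7.5298) (22.9317, 0) (46.1781, 0) (42.4888, 8.807)]  |A|=170.3913
8. ⊥bis P1·P7 via (21.89,9.15): [(24.2047, 7.5298) (22.9317, 0) (46.1781, 0) (42.4888, 8.807)]  |A|=170.3913
9. ⊥bis P1·P8 via (53.41,6.515): [(24.2047, 7.5298) (22.9317, 0) (46.1781, 0) (42.4888, 8.807)]  |A|=170.3913
10. ⊥bis P1·P9 via (20.78,11.06): [(24.2047, 7.5298) (22.9317, 0) (46.1781, 0) (42.4888, 8.807)]  |A|=170.3913
11. canonical 4-gon: [(24.2047, 7.5298) (22.9317, 0) (46.1781, 0) (42.4888, 8.807)]
12. shoelace: 170.3913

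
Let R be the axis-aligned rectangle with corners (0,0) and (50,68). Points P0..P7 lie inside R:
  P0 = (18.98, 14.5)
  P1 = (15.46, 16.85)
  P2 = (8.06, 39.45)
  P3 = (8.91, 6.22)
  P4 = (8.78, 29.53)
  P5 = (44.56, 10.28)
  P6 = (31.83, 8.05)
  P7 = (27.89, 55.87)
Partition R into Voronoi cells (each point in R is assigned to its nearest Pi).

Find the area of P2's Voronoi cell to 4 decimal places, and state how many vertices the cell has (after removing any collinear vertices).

Area of P2's cell: 491.1094 (4 vertices)

1. box [0,50]×[0,68]: [(0, 0) (50, 0) (50, 68) (0, 68)]
2. ⊥bis P2·P0 via (13.52,26.975): [(0, 21.0576) (50, 42.9414) (50, 68) (0, 68)]  |A|=1800.0243
3. ⊥bis P2·P1 via (11.76,28.15): [(0, 24.2994) (29.4058, 33.9278) (50, 42.9414) (50, 68) (0, 68)]  |A|=1752.3611
4. ⊥bis P2·P3 via (8.485,22.835): [(0, 24.2994) (29.4058, 33.9278) (50, 42.9414) (50, 68) (0, 68)]  |A|=1752.3611
5. ⊥bis P2·P4 via (8.42,34.49): [(0, 33.8789) (35.1176, 36.4277) (50, 42.9414) (50, 68) (0, 68)]  |A|=1574.8989
6. ⊥bis P2·P5 via (26.31,24.865): [(0, 33.8789) (35.1176, 36.4277) (35.7837, 36.7193) (50, 54.508) (50, 68) (0, 68)]  |A|=1492.6818
7. ⊥bis P2·P6 via (19.945,23.75): [(0, 33.8789) (35.1176, 36.4277) (35.7837, 36.7193) (50, 54.508) (50, 68) (0, 68)]  |A|=1492.6818
8. ⊥bis P2·P7 via (17.975,47.66): [(0, 33.8789) (27.7203, 35.8908) (1.1327, 68) (0, 68)]  |A|=491.1094
9. canonical 4-gon: [(0, 33.8789) (27.7203, 35.8908) (1.1327, 68) (0, 68)]
10. shoelace: 491.1094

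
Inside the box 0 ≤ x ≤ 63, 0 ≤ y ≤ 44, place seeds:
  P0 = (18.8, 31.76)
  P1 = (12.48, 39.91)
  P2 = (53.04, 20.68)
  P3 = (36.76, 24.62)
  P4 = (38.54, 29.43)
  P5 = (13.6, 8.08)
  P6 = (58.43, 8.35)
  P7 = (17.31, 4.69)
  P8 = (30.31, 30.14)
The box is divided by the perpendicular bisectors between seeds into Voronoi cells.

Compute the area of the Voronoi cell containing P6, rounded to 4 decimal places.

1. box [0,63]×[0,44]: [(0, 0) (63, 0) (63, 44) (0, 44)]
2. ⊥bis P6·P0 via (38.615,20.055): [(26.7682, 0) (63, 0) (63, 44) (52.7596, 44)]  |A|=1022.3867
3. ⊥bis P6·P1 via (35.455,24.13): [(26.7682, 0) (63, 0) (63, 44) (52.7596, 44)]  |A|=1022.3867
4. ⊥bis P6·P2 via (55.735,14.515): [(28.2433, 2.4971) (26.7682, 0) (63, 0) (63, 17.6909)]  |A|=352.6758
5. ⊥bis P6·P3 via (47.595,16.485): [(41.4164, 8.2557) (35.2179, 0) (63, 0) (63, 17.6909)]  |A|=305.5964
6. ⊥bis P6·P4 via (48.485,18.89): [(41.4164, 8.2557) (35.2179, 0) (63, 0) (63, 17.6909)]  |A|=305.5964
7. ⊥bis P6·P5 via (36.015,8.215): [(41.4164, 8.2557) (36.0577, 1.1185) (36.0645, 0) (63, 0) (63, 17.6909)]  |A|=305.123
8. ⊥bis P6·P7 via (37.87,6.52): [(41.4164, 8.2557) (38.1077, 3.8489) (38.4503, 0) (63, 0) (63, 17.6909)]  |A|=299.3758
9. ⊥bis P6·P8 via (44.37,19.245): [(41.4164, 8.2557) (38.1077, 3.8489) (38.4503, 0) (63, 0) (63, 17.6909)]  |A|=299.3758
10. canonical 5-gon: [(41.4164, 8.2557) (38.1077, 3.8489) (38.4503, 0) (63, 0) (63, 17.6909)]
11. shoelace: 299.3758

Area of P6's cell: 299.3758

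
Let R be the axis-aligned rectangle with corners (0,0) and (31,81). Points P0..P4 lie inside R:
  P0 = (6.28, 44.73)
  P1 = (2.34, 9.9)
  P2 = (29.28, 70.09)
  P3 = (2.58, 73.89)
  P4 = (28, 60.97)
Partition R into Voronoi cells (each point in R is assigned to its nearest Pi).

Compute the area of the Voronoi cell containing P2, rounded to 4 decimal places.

1. box [0,31]×[0,81]: [(0, 0) (31, 0) (31, 81) (0, 81)]
2. ⊥bis P2·P0 via (17.78,57.41): [(0, 73.5354) (31, 45.4203) (31, 81) (0, 81)]  |A|=667.1875
3. ⊥bis P2·P1 via (15.81,39.995): [(0, 73.5354) (31, 45.4203) (31, 81) (0, 81)]  |A|=667.1875
4. ⊥bis P2·P3 via (15.93,71.99): [(14.3037, 60.5628) (31, 45.4203) (31, 81) (17.2123, 81)]  |A|=437.9163
5. ⊥bis P2·P4 via (28.64,65.53): [(15.2775, 67.4054) (31, 65.1988) (31, 81) (17.2123, 81)]  |A|=217.936
6. canonical 4-gon: [(15.2775, 67.4054) (31, 65.1988) (31, 81) (17.2123, 81)]
7. shoelace: 217.936

Area of P2's cell: 217.9360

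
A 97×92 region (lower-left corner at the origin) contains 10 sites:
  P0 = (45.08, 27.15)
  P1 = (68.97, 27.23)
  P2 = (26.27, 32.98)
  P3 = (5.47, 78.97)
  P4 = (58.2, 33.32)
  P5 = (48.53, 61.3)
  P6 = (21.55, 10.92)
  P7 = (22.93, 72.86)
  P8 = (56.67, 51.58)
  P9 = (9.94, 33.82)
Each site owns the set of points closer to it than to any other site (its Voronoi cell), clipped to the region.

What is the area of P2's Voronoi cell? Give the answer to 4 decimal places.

1. box [0,97]×[0,92]: [(0, 0) (97, 0) (97, 92) (0, 92)]
2. ⊥bis P2·P0 via (35.675,30.065): [(0, 0) (26.3566, 0) (54.8712, 92) (0, 92)]  |A|=3736.4805
3. ⊥bis P2·P1 via (47.62,30.105): [(0, 0) (26.3566, 0) (54.8712, 92) (0, 92)]  |A|=3736.4805
4. ⊥bis P2·P3 via (15.87,55.975): [(0, 48.7974) (0, 0) (26.3566, 0) (48.2437, 70.6167)]  |A|=2107.6919
5. ⊥bis P2·P4 via (42.235,33.15): [(41.8668, 67.7326) (0, 48.7974) (0, 0) (26.3566, 0) (42.0489, 50.6298)]  |A|=2052.8977
6. ⊥bis P2·P5 via (37.4,47.14): [(22.4015, 58.929) (0, 48.7974) (0, 0) (26.3566, 0) (40.2684, 44.8854)]  |A|=1821.8215
7. ⊥bis P2·P6 via (23.91,21.95): [(22.4015, 58.929) (0, 48.7974) (0, 27.0658) (32.5846, 20.094) (40.2684, 44.8854)]  |A|=1116.0529
8. ⊥bis P2·P7 via (24.6,52.92): [(29.522, 53.3322) (5.5961, 51.3284) (0, 48.7974) (0, 27.0658) (32.5846, 20.094) (40.2684, 44.8854)]  |A|=1041.9644
9. ⊥bis P2·P8 via (41.47,42.28): [(39.5123, 45.4797) (29.522, 53.3322) (5.5961, 51.3284) (0, 48.7974) (0, 27.0658) (32.5846, 20.094) (40.1365, 44.4595)]  |A|=1041.7642
10. ⊥bis P2·P9 via (18.105,33.4): [(39.5123, 45.4797) (29.522, 53.3322) (19.0853, 52.4581) (17.5856, 23.3032) (32.5846, 20.094) (40.1365, 44.4595)]  |A|=561.3017
11. canonical 6-gon: [(39.5123, 45.4797) (29.522, 53.3322) (19.0853, 52.4581) (17.5856, 23.3032) (32.5846, 20.094) (40.1365, 44.4595)]
12. shoelace: 561.3017

Area of P2's cell: 561.3017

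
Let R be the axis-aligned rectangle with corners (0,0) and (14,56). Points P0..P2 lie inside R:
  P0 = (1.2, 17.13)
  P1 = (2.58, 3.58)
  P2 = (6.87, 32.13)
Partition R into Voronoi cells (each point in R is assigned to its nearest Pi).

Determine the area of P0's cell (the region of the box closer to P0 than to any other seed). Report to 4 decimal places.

Area of P0's cell: 176.8732

1. box [0,14]×[0,56]: [(0, 0) (14, 0) (14, 56) (0, 56)]
2. ⊥bis P0·P1 via (1.89,10.355): [(0, 10.1625) (14, 11.5883) (14, 56) (0, 56)]  |A|=631.744
3. ⊥bis P0·P2 via (4.035,24.63): [(0, 26.1552) (0, 10.1625) (14, 11.5883) (14, 20.8632)]  |A|=176.8732
4. canonical 4-gon: [(0, 26.1552) (0, 10.1625) (14, 11.5883) (14, 20.8632)]
5. shoelace: 176.8732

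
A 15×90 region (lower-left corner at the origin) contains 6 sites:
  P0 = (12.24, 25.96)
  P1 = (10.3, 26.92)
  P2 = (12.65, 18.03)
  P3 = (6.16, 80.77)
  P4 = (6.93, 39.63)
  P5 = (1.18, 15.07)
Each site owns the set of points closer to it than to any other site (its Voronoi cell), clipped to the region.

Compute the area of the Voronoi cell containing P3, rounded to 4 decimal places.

Area of P3's cell: 446.7319

1. box [0,15]×[0,90]: [(0, 0) (15, 0) (15, 90) (0, 90)]
2. ⊥bis P3·P0 via (9.2,53.365): [(0, 52.3445) (15, 54.0084) (15, 90) (0, 90)]  |A|=552.3537
3. ⊥bis P3·P1 via (8.23,53.845): [(0, 53.2123) (15, 54.3655) (15, 90) (0, 90)]  |A|=543.1668
4. ⊥bis P3·P2 via (9.405,49.4): [(0, 53.2123) (15, 54.3655) (15, 90) (0, 90)]  |A|=543.1668
5. ⊥bis P3·P4 via (6.545,60.2): [(0, 60.0775) (15, 60.3582) (15, 90) (0, 90)]  |A|=446.7319
6. ⊥bis P3·P5 via (3.67,47.92): [(0, 60.0775) (15, 60.3582) (15, 90) (0, 90)]  |A|=446.7319
7. canonical 4-gon: [(0, 60.0775) (15, 60.3582) (15, 90) (0, 90)]
8. shoelace: 446.7319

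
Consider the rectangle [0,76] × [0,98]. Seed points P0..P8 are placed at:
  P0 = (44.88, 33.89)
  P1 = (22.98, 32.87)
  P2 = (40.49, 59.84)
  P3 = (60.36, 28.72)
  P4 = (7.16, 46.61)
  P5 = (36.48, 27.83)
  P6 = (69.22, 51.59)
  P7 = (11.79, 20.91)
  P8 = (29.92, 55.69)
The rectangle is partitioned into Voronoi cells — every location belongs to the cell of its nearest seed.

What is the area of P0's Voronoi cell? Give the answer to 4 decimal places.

Area of P0's cell: 362.4998

1. box [0,76]×[0,98]: [(0, 0) (76, 0) (76, 98) (0, 98)]
2. ⊥bis P0·P1 via (33.93,33.38): [(35.4847, 0) (76, 0) (76, 98) (30.9203, 98)]  |A|=4194.1557
3. ⊥bis P0·P2 via (42.685,46.865): [(33.3753, 45.2901) (35.4847, 0) (76, 0) (76, 52.5009)]  |A|=2036.3895
4. ⊥bis P0·P3 via (52.62,31.305): [(58.7229, 49.5781) (33.3753, 45.2901) (35.4847, 0) (42.1648, 0)]  |A|=744.1124
5. ⊥bis P0·P4 via (26.02,40.25): [(58.7229, 49.5781) (33.3753, 45.2901) (35.4847, 0) (42.1648, 0)]  |A|=744.1124
6. ⊥bis P0·P5 via (40.68,30.86): [(48.74, 19.6877) (58.7229, 49.5781) (33.3753, 45.2901) (33.5896, 40.6883)]  |A|=390.0312
7. ⊥bis P0·P6 via (57.05,42.74): [(48.74, 19.6877) (56.6313, 43.3157) (52.8053, 48.5771) (33.3753, 45.2901) (33.5896, 40.6883)]  |A|=372.549
8. ⊥bis P0·P7 via (28.335,27.4): [(48.74, 19.6877) (56.6313, 43.3157) (52.8053, 48.5771) (33.3753, 45.2901) (33.5896, 40.6883)]  |A|=372.549
9. ⊥bis P0·P8 via (37.4,44.79): [(48.74, 19.6877) (56.6313, 43.3157) (52.8053, 48.5771) (39.6839, 46.3573) (33.5225, 42.1291) (33.5896, 40.6883)]  |A|=362.4998
10. canonical 6-gon: [(48.74, 19.6877) (56.6313, 43.3157) (52.8053, 48.5771) (39.6839, 46.3573) (33.5225, 42.1291) (33.5896, 40.6883)]
11. shoelace: 362.4998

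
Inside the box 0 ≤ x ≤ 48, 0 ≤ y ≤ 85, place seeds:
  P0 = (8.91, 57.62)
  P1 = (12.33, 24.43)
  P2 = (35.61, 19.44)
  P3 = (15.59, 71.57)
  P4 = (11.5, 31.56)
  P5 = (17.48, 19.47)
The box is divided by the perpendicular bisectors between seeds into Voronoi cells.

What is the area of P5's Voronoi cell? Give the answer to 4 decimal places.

Area of P5's cell: 531.4560

1. box [0,48]×[0,85]: [(0, 0) (48, 0) (48, 85) (0, 85)]
2. ⊥bis P5·P0 via (13.195,38.545): [(0, 35.5809) (0, 0) (48, 0) (48, 46.3636)]  |A|=1966.6671
3. ⊥bis P5·P1 via (14.905,21.95): [(35.7724, 43.6168) (0, 6.474) (0, 0) (48, 0) (48, 46.3636)]  |A|=1446.056
4. ⊥bis P5·P2 via (26.545,19.455): [(26.5692, 34.061) (0, 6.474) (0, 0) (26.5128, 0)]  |A|=537.5311
5. ⊥bis P5·P3 via (16.535,45.52): [(26.5692, 34.061) (0, 6.474) (0, 0) (26.5128, 0)]  |A|=537.5311
6. ⊥bis P5·P4 via (14.49,25.515): [(26.5649, 31.4875) (21.8397, 29.1503) (0, 6.474) (0, 0) (26.5128, 0)]  |A|=531.456
7. canonical 5-gon: [(26.5649, 31.4875) (21.8397, 29.1503) (0, 6.474) (0, 0) (26.5128, 0)]
8. shoelace: 531.456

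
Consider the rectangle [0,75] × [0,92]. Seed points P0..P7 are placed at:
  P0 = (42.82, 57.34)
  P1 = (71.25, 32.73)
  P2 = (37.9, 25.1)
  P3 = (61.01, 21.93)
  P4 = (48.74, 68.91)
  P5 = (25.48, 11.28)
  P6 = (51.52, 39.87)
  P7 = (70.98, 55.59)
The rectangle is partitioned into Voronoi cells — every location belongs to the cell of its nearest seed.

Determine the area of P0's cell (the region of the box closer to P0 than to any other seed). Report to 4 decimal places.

Area of P0's cell: 1479.9529

1. box [0,75]×[0,92]: [(0, 0) (75, 0) (75, 92) (0, 92)]
2. ⊥bis P0·P1 via (57.035,45.035): [(0, 0) (18.0511, 0) (75, 65.7886) (75, 92) (0, 92)]  |A|=5026.7082
3. ⊥bis P0·P2 via (40.36,41.22): [(0, 47.3792) (52.1722, 39.4174) (75, 65.7886) (75, 92) (0, 92)]  |A|=3435.0064
4. ⊥bis P0·P3 via (51.915,39.635): [(0, 47.3792) (51.6473, 39.4975) (52.7174, 40.0472) (75, 65.7886) (75, 92) (0, 92)]  |A|=3434.8193
5. ⊥bis P0·P4 via (45.78,63.125): [(0, 86.5492) (0, 47.3792) (51.6473, 39.4975) (52.7174, 40.0472) (64.4327, 53.581)]  |A|=1680.0089
6. ⊥bis P0·P5 via (34.15,34.31): [(0, 86.5492) (0, 47.3792) (51.6473, 39.4975) (52.7174, 40.0472) (64.4327, 53.581)]  |A|=1680.0089
7. ⊥bis P0·P6 via (47.17,48.605): [(60.8466, 55.4159) (0, 86.5492) (0, 47.3792) (34.2216, 42.1568)]  |A|=1488.079
8. ⊥bis P0·P7 via (56.9,56.465): [(56.7067, 53.3542) (56.9584, 57.4053) (0, 86.5492) (0, 47.3792) (34.2216, 42.1568)]  |A|=1479.9529
9. canonical 5-gon: [(56.7067, 53.3542) (56.9584, 57.4053) (0, 86.5492) (0, 47.3792) (34.2216, 42.1568)]
10. shoelace: 1479.9529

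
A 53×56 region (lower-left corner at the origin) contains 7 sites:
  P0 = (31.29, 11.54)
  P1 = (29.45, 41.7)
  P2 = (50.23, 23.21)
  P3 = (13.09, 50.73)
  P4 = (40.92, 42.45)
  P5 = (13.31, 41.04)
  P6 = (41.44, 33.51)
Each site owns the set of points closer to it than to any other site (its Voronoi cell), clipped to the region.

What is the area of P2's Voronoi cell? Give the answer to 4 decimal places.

Area of P2's cell: 273.9758

1. box [0,53]×[0,56]: [(0, 0) (53, 0) (53, 56) (0, 56)]
2. ⊥bis P2·P0 via (40.76,17.375): [(51.4657, 0) (53, 0) (53, 56) (16.961, 56)]  |A|=1052.053
3. ⊥bis P2·P1 via (39.84,32.455): [(34.8936, 26.896) (51.4657, 0) (53, 0) (53, 47.2449)]  |A|=448.3506
4. ⊥bis P2·P3 via (31.66,36.97): [(34.8936, 26.896) (51.4657, 0) (53, 0) (53, 47.2449)]  |A|=448.3506
5. ⊥bis P2·P4 via (45.575,32.83): [(36.0896, 28.2401) (34.8936, 26.896) (51.4657, 0) (53, 0) (53, 36.4229)]  |A|=356.8485
6. ⊥bis P2·P5 via (31.77,32.125): [(36.0896, 28.2401) (34.8936, 26.896) (51.4657, 0) (53, 0) (53, 36.4229)]  |A|=356.8485
7. ⊥bis P2·P6 via (45.835,28.36): [(38.073, 21.7359) (51.4657, 0) (53, 0) (53, 34.4746)]  |A|=273.9758
8. canonical 4-gon: [(38.073, 21.7359) (51.4657, 0) (53, 0) (53, 34.4746)]
9. shoelace: 273.9758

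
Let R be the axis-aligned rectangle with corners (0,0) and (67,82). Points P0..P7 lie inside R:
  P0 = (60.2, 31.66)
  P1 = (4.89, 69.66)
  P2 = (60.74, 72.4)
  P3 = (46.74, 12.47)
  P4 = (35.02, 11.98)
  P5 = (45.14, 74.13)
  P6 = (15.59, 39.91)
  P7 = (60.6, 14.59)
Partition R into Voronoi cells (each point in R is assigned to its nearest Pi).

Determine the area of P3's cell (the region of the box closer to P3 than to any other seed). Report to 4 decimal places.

Area of P3's cell: 350.1329

1. box [0,67]×[0,82]: [(0, 0) (67, 0) (67, 82) (0, 82)]
2. ⊥bis P3·P0 via (53.47,22.065): [(0, 59.5692) (0, 0) (67, 0) (67, 12.575)]  |A|=2416.8305
3. ⊥bis P3·P1 via (25.815,41.065): [(26.0923, 41.2679) (0, 22.1743) (0, 0) (67, 0) (67, 12.575)]  |A|=1928.9711
4. ⊥bis P3·P2 via (53.74,42.435): [(26.0923, 41.2679) (0, 22.1743) (0, 0) (67, 0) (67, 12.575)]  |A|=1928.9711
5. ⊥bis P3·P4 via (40.88,12.225): [(40.0758, 31.4598) (41.3911, 0) (67, 0) (67, 12.575)]  |A|=572.1102
6. ⊥bis P3·P5 via (45.94,43.3): [(40.0758, 31.4598) (41.3911, 0) (67, 0) (67, 12.575)]  |A|=572.1102
7. ⊥bis P3·P6 via (31.165,26.19): [(40.0758, 31.4598) (41.3911, 0) (67, 0) (67, 12.575)]  |A|=572.1102
8. ⊥bis P3·P7 via (53.67,13.53): [(52.2316, 22.9336) (40.0758, 31.4598) (41.3911, 0) (55.7395, 0)]  |A|=350.1329
9. canonical 4-gon: [(52.2316, 22.9336) (40.0758, 31.4598) (41.3911, 0) (55.7395, 0)]
10. shoelace: 350.1329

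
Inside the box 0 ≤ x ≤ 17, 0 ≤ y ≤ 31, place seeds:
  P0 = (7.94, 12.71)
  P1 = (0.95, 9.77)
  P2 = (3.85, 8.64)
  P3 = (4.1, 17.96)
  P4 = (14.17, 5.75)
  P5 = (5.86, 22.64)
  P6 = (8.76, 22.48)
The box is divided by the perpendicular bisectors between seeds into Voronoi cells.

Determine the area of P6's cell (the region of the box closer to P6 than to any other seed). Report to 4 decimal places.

Area of P6's cell: 129.8956

1. box [0,17]×[0,31]: [(0, 0) (17, 0) (17, 31) (0, 31)]
2. ⊥bis P6·P0 via (8.35,17.595): [(0, 18.2958) (17, 16.869) (17, 31) (0, 31)]  |A|=228.099
3. ⊥bis P6·P1 via (4.855,16.125): [(0, 19.1083) (1.5314, 18.1673) (17, 16.869) (17, 31) (0, 31)]  |A|=227.4769
4. ⊥bis P6·P2 via (6.305,15.56): [(0, 19.1083) (1.5314, 18.1673) (17, 16.869) (17, 31) (0, 31)]  |A|=227.4769
5. ⊥bis P6·P3 via (6.43,20.22): [(0, 26.8492) (9.0316, 17.5378) (17, 16.869) (17, 31) (0, 31)]  |A|=189.4737
6. ⊥bis P6·P4 via (11.465,14.115): [(0, 26.8492) (9.0316, 17.5378) (17, 16.869) (17, 31) (0, 31)]  |A|=189.4737
7. ⊥bis P6·P5 via (7.31,22.56): [(7.1405, 19.4875) (9.0316, 17.5378) (17, 16.869) (17, 31) (7.7757, 31)]  |A|=129.8956
8. canonical 5-gon: [(7.1405, 19.4875) (9.0316, 17.5378) (17, 16.869) (17, 31) (7.7757, 31)]
9. shoelace: 129.8956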